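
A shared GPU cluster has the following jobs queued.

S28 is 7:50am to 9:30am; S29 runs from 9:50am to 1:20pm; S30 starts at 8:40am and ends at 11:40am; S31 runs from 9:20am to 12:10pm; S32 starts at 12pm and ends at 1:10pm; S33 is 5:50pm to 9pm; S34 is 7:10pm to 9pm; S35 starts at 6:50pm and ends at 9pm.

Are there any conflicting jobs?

Yes

Two intervals overlap when each starts before the other ends.
Sorted by start: S28, S30, S31, S29, S32, S33, S35, S34.
S30 starts before S28 ends → S28 and S30 overlap.
That's a conflict, so the schedule is not conflict-free.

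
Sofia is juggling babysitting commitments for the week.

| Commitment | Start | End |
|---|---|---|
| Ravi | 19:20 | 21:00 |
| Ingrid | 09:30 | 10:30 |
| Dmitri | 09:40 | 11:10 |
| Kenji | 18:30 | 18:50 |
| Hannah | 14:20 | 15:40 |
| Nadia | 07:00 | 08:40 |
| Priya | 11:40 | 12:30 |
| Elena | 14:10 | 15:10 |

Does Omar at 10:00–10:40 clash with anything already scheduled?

Nadia: ends 08:40 at or before Omar starts 10:00 → clear.
Ingrid: starts 09:30 before Omar ends 10:40, and ends 10:30 after Omar starts 10:00 → overlap.
Dmitri: starts 09:40 before Omar ends 10:40, and ends 11:10 after Omar starts 10:00 → overlap.
Priya: starts 11:40 at or after Omar ends 10:40 → clear.
Elena: starts 14:10 at or after Omar ends 10:40 → clear.
Hannah: starts 14:20 at or after Omar ends 10:40 → clear.
Kenji: starts 18:30 at or after Omar ends 10:40 → clear.
Ravi: starts 19:20 at or after Omar ends 10:40 → clear.
Omar overlaps Dmitri, Ingrid.

Yes — it overlaps Dmitri, Ingrid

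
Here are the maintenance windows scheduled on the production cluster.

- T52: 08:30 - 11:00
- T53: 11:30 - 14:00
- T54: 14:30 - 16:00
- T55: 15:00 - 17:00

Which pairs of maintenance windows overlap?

T54 & T55

Check each pair: they overlap iff neither finishes before the other starts.
Sorted by start: T52, T53, T54, T55.
T53 starts after T52 ends, so T52 has no further overlaps.
T54 starts after T53 ends, so T53 has no further overlaps.
T55 starts before T54 ends → T54 and T55 overlap.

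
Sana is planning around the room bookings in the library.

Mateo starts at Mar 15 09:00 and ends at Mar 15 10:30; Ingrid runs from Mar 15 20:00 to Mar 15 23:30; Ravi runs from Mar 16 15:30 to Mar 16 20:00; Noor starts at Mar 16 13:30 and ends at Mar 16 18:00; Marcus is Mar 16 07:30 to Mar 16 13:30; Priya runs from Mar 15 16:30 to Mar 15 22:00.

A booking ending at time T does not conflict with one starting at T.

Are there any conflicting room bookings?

Yes

Sorted by start: Mateo, Priya, Ingrid, Marcus, Noor, Ravi.
Priya starts after Mateo ends — done with Mateo.
Ingrid starts before Priya ends → Priya and Ingrid overlap.
That's a conflict, so the schedule is not conflict-free.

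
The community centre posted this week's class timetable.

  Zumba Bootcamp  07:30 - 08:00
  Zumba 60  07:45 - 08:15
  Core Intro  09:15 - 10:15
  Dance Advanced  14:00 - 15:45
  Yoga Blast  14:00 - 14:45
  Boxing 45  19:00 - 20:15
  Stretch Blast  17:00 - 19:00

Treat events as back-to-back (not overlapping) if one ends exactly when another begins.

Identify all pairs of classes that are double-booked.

Dance Advanced & Yoga Blast, Zumba 60 & Zumba Bootcamp

Sorted by start: Zumba Bootcamp, Zumba 60, Core Intro, Dance Advanced, Yoga Blast, Stretch Blast, Boxing 45.
Zumba 60 starts before Zumba Bootcamp ends → Zumba Bootcamp and Zumba 60 overlap.
Core Intro starts after Zumba Bootcamp ends, so Zumba Bootcamp has no further overlaps.
Core Intro starts after Zumba 60 ends, so Zumba 60 has no further overlaps.
Dance Advanced starts after Core Intro ends, so Core Intro has no further overlaps.
Yoga Blast starts before Dance Advanced ends → Dance Advanced and Yoga Blast overlap.
Stretch Blast starts after Dance Advanced ends, so Dance Advanced has no further overlaps.
Stretch Blast starts after Yoga Blast ends, so Yoga Blast has no further overlaps.
Boxing 45 starts exactly when Stretch Blast ends (back-to-back, no overlap).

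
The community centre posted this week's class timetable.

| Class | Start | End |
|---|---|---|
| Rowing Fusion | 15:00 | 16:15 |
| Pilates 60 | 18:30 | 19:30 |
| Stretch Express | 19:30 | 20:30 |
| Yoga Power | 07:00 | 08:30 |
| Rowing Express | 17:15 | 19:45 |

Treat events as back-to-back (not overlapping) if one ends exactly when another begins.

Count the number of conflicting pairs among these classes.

Check each pair: they overlap iff neither finishes before the other starts.
Sorted by start: Yoga Power, Rowing Fusion, Rowing Express, Pilates 60, Stretch Express.
Rowing Fusion starts after Yoga Power ends, so nothing later overlaps Yoga Power either.
Rowing Express starts after Rowing Fusion ends, so nothing later overlaps Rowing Fusion either.
Pilates 60 starts before Rowing Express ends → Rowing Express and Pilates 60 overlap.
Stretch Express starts before Rowing Express ends → Rowing Express and Stretch Express overlap.
Stretch Express starts exactly when Pilates 60 ends (back-to-back, no overlap).
Overlapping pairs: Pilates 60 & Rowing Express, Rowing Express & Stretch Express — 2 in total.

2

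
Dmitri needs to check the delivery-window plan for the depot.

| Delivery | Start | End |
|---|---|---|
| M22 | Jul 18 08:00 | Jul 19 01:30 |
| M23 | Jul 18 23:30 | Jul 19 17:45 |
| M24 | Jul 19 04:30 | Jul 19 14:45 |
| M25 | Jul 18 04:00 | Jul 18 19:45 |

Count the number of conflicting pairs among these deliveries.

3

Sorted by start: M25, M22, M23, M24.
M22 starts before M25 ends → M25 and M22 overlap.
M23 starts after M25 ends, so nothing later overlaps M25 either.
M23 starts before M22 ends → M22 and M23 overlap.
M24 starts after M22 ends.
M24 starts before M23 ends → M23 and M24 overlap.
Overlapping pairs: M22 & M23, M22 & M25, M23 & M24 — 3 in total.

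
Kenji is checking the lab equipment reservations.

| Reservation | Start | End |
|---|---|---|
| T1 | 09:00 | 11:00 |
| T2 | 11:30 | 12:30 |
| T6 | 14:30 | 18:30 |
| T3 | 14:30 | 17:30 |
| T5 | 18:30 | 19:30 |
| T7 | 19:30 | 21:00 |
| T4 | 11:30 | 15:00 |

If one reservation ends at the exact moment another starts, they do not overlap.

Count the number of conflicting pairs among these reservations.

4

Sorted by start: T1, T2, T4, T3, T6, T5, T7.
T2 starts after T1 ends — done with T1.
T4 starts before T2 ends → T2 and T4 overlap.
T3 starts after T2 ends — done with T2.
T3 starts before T4 ends → T4 and T3 overlap.
T6 starts before T4 ends → T4 and T6 overlap.
T5 starts after T4 ends — done with T4.
T6 starts before T3 ends → T3 and T6 overlap.
T5 starts after T3 ends — done with T3.
T5 starts exactly when T6 ends (back-to-back, no overlap) — done with T6.
T7 starts exactly when T5 ends (back-to-back, no overlap).
Overlapping pairs: T2 & T4, T3 & T4, T3 & T6, T4 & T6 — 4 in total.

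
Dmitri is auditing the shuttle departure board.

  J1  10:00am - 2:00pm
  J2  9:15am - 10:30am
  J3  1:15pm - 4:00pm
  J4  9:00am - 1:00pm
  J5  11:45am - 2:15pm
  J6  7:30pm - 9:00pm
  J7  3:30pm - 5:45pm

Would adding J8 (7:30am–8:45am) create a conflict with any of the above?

No — it doesn't clash with anything

J4: starts 9:00am at or after J8 ends 8:45am → clear.
J2: starts 9:15am at or after J8 ends 8:45am → clear.
J1: starts 10:00am at or after J8 ends 8:45am → clear.
J5: starts 11:45am at or after J8 ends 8:45am → clear.
J3: starts 1:15pm at or after J8 ends 8:45am → clear.
J7: starts 3:30pm at or after J8 ends 8:45am → clear.
J6: starts 7:30pm at or after J8 ends 8:45am → clear.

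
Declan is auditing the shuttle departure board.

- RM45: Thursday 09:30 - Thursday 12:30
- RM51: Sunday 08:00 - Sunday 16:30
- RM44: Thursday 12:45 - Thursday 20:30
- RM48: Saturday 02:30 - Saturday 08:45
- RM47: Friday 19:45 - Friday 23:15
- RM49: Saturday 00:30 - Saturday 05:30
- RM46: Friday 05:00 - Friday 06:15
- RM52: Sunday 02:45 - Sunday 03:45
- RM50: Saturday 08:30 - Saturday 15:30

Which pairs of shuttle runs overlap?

RM48 & RM49, RM48 & RM50

Check each pair: they overlap iff neither finishes before the other starts.
Sorted by start: RM45, RM44, RM46, RM47, RM49, RM48, RM50, RM52, RM51.
RM44 starts after RM45 ends, so nothing later overlaps RM45 either.
RM46 starts after RM44 ends, so nothing later overlaps RM44 either.
RM47 starts after RM46 ends, so nothing later overlaps RM46 either.
RM49 starts after RM47 ends, so nothing later overlaps RM47 either.
RM48 starts before RM49 ends → RM49 and RM48 overlap.
RM50 starts after RM49 ends, so nothing later overlaps RM49 either.
RM50 starts before RM48 ends → RM48 and RM50 overlap.
RM52 starts after RM48 ends, so nothing later overlaps RM48 either.
RM52 starts after RM50 ends, so nothing later overlaps RM50 either.
RM51 starts after RM52 ends.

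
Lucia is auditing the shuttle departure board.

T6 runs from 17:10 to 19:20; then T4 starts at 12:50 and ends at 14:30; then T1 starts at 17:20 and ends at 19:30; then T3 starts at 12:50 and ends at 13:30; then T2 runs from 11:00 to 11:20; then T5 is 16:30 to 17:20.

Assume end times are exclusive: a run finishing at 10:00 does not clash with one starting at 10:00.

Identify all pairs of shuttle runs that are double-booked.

Sorted by start: T2, T3, T4, T5, T6, T1.
T3 starts after T2 ends, so nothing later overlaps T2 either.
T4 starts before T3 ends → T3 and T4 overlap.
T5 starts after T3 ends, so nothing later overlaps T3 either.
T5 starts after T4 ends, so nothing later overlaps T4 either.
T6 starts before T5 ends → T5 and T6 overlap.
T1 starts exactly when T5 ends (back-to-back, no overlap).
T1 starts before T6 ends → T6 and T1 overlap.

T1 & T6, T3 & T4, T5 & T6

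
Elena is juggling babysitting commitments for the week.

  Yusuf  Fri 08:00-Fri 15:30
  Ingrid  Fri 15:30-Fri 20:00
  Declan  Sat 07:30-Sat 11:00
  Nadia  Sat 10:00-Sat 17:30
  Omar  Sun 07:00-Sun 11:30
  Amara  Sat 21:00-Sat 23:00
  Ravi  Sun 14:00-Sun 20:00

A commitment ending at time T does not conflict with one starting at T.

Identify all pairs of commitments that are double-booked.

Declan & Nadia

Sorted by start: Yusuf, Ingrid, Declan, Nadia, Amara, Omar, Ravi.
Ingrid starts exactly when Yusuf ends (back-to-back, no overlap), so Yusuf has no further overlaps.
Declan starts after Ingrid ends, so Ingrid has no further overlaps.
Nadia starts before Declan ends → Declan and Nadia overlap.
Amara starts after Declan ends, so Declan has no further overlaps.
Amara starts after Nadia ends, so Nadia has no further overlaps.
Omar starts after Amara ends, so Amara has no further overlaps.
Ravi starts after Omar ends.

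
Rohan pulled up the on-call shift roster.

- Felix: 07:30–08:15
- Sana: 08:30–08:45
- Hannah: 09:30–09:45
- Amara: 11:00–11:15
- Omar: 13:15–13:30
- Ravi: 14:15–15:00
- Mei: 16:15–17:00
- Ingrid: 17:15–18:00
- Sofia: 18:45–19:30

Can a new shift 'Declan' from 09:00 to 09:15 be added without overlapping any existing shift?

Felix: ends 08:15 at or before Declan starts 09:00 → clear.
Sana: ends 08:45 at or before Declan starts 09:00 → clear.
Hannah: starts 09:30 at or after Declan ends 09:15 → clear.
Amara: starts 11:00 at or after Declan ends 09:15 → clear.
Omar: starts 13:15 at or after Declan ends 09:15 → clear.
Ravi: starts 14:15 at or after Declan ends 09:15 → clear.
Mei: starts 16:15 at or after Declan ends 09:15 → clear.
Ingrid: starts 17:15 at or after Declan ends 09:15 → clear.
Sofia: starts 18:45 at or after Declan ends 09:15 → clear.

Yes — the slot is free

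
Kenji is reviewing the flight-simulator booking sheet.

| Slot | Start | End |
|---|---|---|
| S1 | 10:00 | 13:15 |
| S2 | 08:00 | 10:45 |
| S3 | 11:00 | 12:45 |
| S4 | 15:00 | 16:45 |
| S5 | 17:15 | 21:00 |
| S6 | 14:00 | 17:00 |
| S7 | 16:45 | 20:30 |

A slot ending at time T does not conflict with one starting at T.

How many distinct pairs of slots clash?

5

Sorted by start: S2, S1, S3, S6, S4, S7, S5.
S1 starts before S2 ends → S2 and S1 overlap.
S3 starts after S2 ends, so nothing later overlaps S2 either.
S3 starts before S1 ends → S1 and S3 overlap.
S6 starts after S1 ends, so nothing later overlaps S1 either.
S6 starts after S3 ends, so nothing later overlaps S3 either.
S4 starts before S6 ends → S6 and S4 overlap.
S7 starts before S6 ends → S6 and S7 overlap.
S5 starts after S6 ends.
S7 starts exactly when S4 ends (back-to-back, no overlap), so nothing later overlaps S4 either.
S5 starts before S7 ends → S7 and S5 overlap.
Overlapping pairs: S1 & S2, S1 & S3, S4 & S6, S5 & S7, S6 & S7 — 5 in total.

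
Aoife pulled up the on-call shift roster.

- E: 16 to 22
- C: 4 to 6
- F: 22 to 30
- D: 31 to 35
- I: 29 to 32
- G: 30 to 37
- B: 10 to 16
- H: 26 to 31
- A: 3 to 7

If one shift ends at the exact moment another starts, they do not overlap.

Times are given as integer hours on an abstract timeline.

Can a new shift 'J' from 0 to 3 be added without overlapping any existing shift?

Yes — the slot is free

A: starts 3 at or after J ends 3 → clear.
C: starts 4 at or after J ends 3 → clear.
B: starts 10 at or after J ends 3 → clear.
E: starts 16 at or after J ends 3 → clear.
F: starts 22 at or after J ends 3 → clear.
H: starts 26 at or after J ends 3 → clear.
I: starts 29 at or after J ends 3 → clear.
G: starts 30 at or after J ends 3 → clear.
D: starts 31 at or after J ends 3 → clear.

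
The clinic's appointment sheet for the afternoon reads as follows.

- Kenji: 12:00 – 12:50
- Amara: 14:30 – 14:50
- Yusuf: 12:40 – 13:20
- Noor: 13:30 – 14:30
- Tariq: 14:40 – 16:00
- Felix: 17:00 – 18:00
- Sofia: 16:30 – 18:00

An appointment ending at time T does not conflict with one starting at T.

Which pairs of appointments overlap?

Amara & Tariq, Felix & Sofia, Kenji & Yusuf

Check each pair: they overlap iff neither finishes before the other starts.
Sorted by start: Kenji, Yusuf, Noor, Amara, Tariq, Sofia, Felix.
Yusuf starts before Kenji ends → Kenji and Yusuf overlap.
Noor starts after Kenji ends; Kenji is clear from here.
Noor starts after Yusuf ends; Yusuf is clear from here.
Amara starts exactly when Noor ends (back-to-back, no overlap); Noor is clear from here.
Tariq starts before Amara ends → Amara and Tariq overlap.
Sofia starts after Amara ends; Amara is clear from here.
Sofia starts after Tariq ends; Tariq is clear from here.
Felix starts before Sofia ends → Sofia and Felix overlap.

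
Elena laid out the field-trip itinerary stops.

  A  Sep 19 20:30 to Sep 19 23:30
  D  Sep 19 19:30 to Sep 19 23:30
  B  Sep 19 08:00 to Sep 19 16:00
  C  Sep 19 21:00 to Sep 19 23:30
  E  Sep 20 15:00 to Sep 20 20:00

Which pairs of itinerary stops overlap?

A & C, A & D, C & D

Sorted by start: B, D, A, C, E.
D starts after B ends; B is clear from here.
A starts before D ends → D and A overlap.
C starts before D ends → D and C overlap.
E starts after D ends.
C starts before A ends → A and C overlap.
E starts after A ends.
E starts after C ends.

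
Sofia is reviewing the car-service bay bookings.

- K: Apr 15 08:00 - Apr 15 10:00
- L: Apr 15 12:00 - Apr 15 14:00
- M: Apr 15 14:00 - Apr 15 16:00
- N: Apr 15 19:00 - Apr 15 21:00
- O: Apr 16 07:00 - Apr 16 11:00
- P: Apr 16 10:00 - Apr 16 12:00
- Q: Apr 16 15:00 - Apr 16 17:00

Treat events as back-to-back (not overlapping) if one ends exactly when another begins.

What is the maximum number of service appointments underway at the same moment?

Sort all start/end points and keep a running count:
Apr 15 08:00 start K → 1
Apr 15 10:00 end K → 0
Apr 15 12:00 start L → 1
Apr 15 14:00 end L → 0
Apr 15 14:00 start M → 1
Apr 15 16:00 end M → 0
Apr 15 19:00 start N → 1
Apr 15 21:00 end N → 0
Apr 16 07:00 start O → 1
Apr 16 10:00 start P → 2
Apr 16 11:00 end O → 1
Apr 16 12:00 end P → 0
Apr 16 15:00 start Q → 1
Apr 16 17:00 end Q → 0
Peak is 2, at Apr 16 10:00 (O, P).

2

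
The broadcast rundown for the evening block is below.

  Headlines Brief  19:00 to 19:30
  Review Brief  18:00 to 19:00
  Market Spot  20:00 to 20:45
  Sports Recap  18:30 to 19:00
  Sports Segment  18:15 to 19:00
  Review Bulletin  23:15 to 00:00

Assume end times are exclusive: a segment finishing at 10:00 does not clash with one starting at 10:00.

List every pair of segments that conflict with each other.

Review Brief & Sports Recap, Review Brief & Sports Segment, Sports Recap & Sports Segment

Check each pair: they overlap iff neither finishes before the other starts.
Sorted by start: Review Brief, Sports Segment, Sports Recap, Headlines Brief, Market Spot, Review Bulletin.
Sports Segment starts before Review Brief ends → Review Brief and Sports Segment overlap.
Sports Recap starts before Review Brief ends → Review Brief and Sports Recap overlap.
Headlines Brief starts exactly when Review Brief ends (back-to-back, no overlap) — done with Review Brief.
Sports Recap starts before Sports Segment ends → Sports Segment and Sports Recap overlap.
Headlines Brief starts exactly when Sports Segment ends (back-to-back, no overlap) — done with Sports Segment.
Headlines Brief starts exactly when Sports Recap ends (back-to-back, no overlap) — done with Sports Recap.
Market Spot starts after Headlines Brief ends — done with Headlines Brief.
Review Bulletin starts after Market Spot ends.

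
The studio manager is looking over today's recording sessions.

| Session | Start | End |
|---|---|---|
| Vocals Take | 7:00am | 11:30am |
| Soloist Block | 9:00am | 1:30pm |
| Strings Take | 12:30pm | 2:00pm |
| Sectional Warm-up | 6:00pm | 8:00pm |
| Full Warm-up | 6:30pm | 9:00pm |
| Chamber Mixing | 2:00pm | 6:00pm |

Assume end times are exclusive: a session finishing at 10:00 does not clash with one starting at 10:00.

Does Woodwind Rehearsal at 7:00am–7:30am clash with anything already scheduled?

Yes — it overlaps Vocals Take

Vocals Take: starts 7:00am before Woodwind Rehearsal ends 7:30am, and ends 11:30am after Woodwind Rehearsal starts 7:00am → overlap.
Soloist Block: starts 9:00am at or after Woodwind Rehearsal ends 7:30am → clear.
Strings Take: starts 12:30pm at or after Woodwind Rehearsal ends 7:30am → clear.
Chamber Mixing: starts 2:00pm at or after Woodwind Rehearsal ends 7:30am → clear.
Sectional Warm-up: starts 6:00pm at or after Woodwind Rehearsal ends 7:30am → clear.
Full Warm-up: starts 6:30pm at or after Woodwind Rehearsal ends 7:30am → clear.
Woodwind Rehearsal overlaps Vocals Take.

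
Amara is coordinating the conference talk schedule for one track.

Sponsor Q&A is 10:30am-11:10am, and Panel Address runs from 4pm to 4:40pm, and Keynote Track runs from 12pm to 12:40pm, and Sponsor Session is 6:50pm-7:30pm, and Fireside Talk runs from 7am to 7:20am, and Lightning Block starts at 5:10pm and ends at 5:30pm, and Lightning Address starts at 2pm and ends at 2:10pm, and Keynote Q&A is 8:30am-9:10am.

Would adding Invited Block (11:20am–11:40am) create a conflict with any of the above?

Fireside Talk: ends 7:20am at or before Invited Block starts 11:20am → clear.
Keynote Q&A: ends 9:10am at or before Invited Block starts 11:20am → clear.
Sponsor Q&A: ends 11:10am at or before Invited Block starts 11:20am → clear.
Keynote Track: starts 12pm at or after Invited Block ends 11:40am → clear.
Lightning Address: starts 2pm at or after Invited Block ends 11:40am → clear.
Panel Address: starts 4pm at or after Invited Block ends 11:40am → clear.
Lightning Block: starts 5:10pm at or after Invited Block ends 11:40am → clear.
Sponsor Session: starts 6:50pm at or after Invited Block ends 11:40am → clear.

No — it doesn't clash with anything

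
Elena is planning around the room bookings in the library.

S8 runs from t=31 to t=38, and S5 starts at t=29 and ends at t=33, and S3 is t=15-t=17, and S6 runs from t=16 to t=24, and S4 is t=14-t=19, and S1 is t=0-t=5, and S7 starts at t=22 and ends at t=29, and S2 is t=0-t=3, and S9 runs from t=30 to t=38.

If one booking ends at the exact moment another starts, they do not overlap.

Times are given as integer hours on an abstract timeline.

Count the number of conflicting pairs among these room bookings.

8

Sorted by start: S1, S2, S4, S3, S6, S7, S5, S9, S8.
S2 starts before S1 ends → S1 and S2 overlap.
S4 starts after S1 ends, so S1 has no further overlaps.
S4 starts after S2 ends, so S2 has no further overlaps.
S3 starts before S4 ends → S4 and S3 overlap.
S6 starts before S4 ends → S4 and S6 overlap.
S7 starts after S4 ends, so S4 has no further overlaps.
S6 starts before S3 ends → S3 and S6 overlap.
S7 starts after S3 ends, so S3 has no further overlaps.
S7 starts before S6 ends → S6 and S7 overlap.
S5 starts after S6 ends, so S6 has no further overlaps.
S5 starts exactly when S7 ends (back-to-back, no overlap), so S7 has no further overlaps.
S9 starts before S5 ends → S5 and S9 overlap.
S8 starts before S5 ends → S5 and S8 overlap.
S8 starts before S9 ends → S9 and S8 overlap.
Overlapping pairs: S1 & S2, S3 & S4, S3 & S6, S4 & S6, S5 & S8, S5 & S9, S6 & S7, S8 & S9 — 8 in total.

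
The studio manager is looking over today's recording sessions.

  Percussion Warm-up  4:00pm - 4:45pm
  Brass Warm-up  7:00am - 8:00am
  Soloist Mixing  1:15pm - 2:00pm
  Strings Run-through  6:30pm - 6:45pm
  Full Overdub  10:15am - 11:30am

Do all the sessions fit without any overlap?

Yes

Sorted by start: Brass Warm-up, Full Overdub, Soloist Mixing, Percussion Warm-up, Strings Run-through.
Full Overdub starts after Brass Warm-up ends, so nothing later overlaps Brass Warm-up either.
Soloist Mixing starts after Full Overdub ends, so nothing later overlaps Full Overdub either.
Percussion Warm-up starts after Soloist Mixing ends, so nothing later overlaps Soloist Mixing either.
Strings Run-through starts after Percussion Warm-up ends.
Every pair is clear; the schedule has no overlaps.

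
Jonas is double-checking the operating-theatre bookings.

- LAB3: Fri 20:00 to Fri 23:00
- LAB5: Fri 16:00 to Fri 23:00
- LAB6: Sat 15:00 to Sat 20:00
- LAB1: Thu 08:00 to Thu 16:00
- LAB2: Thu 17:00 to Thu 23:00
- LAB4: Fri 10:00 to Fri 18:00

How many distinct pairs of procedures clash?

2

Two intervals overlap when each starts before the other ends.
Sorted by start: LAB1, LAB2, LAB4, LAB5, LAB3, LAB6.
LAB2 starts after LAB1 ends, so LAB1 has no further overlaps.
LAB4 starts after LAB2 ends, so LAB2 has no further overlaps.
LAB5 starts before LAB4 ends → LAB4 and LAB5 overlap.
LAB3 starts after LAB4 ends, so LAB4 has no further overlaps.
LAB3 starts before LAB5 ends → LAB5 and LAB3 overlap.
LAB6 starts after LAB5 ends.
LAB6 starts after LAB3 ends.
Overlapping pairs: LAB3 & LAB5, LAB4 & LAB5 — 2 in total.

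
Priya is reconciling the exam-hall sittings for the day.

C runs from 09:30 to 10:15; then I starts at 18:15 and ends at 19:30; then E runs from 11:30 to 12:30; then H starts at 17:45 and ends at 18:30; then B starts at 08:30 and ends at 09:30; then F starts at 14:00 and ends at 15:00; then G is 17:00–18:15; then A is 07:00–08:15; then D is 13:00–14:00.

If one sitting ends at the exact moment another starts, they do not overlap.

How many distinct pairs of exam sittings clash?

Two intervals overlap when each starts before the other ends.
Sorted by start: A, B, C, E, D, F, G, H, I.
B starts after A ends; A is clear from here.
C starts exactly when B ends (back-to-back, no overlap); B is clear from here.
E starts after C ends; C is clear from here.
D starts after E ends; E is clear from here.
F starts exactly when D ends (back-to-back, no overlap); D is clear from here.
G starts after F ends; F is clear from here.
H starts before G ends → G and H overlap.
I starts exactly when G ends (back-to-back, no overlap).
I starts before H ends → H and I overlap.
Overlapping pairs: G & H, H & I — 2 in total.

2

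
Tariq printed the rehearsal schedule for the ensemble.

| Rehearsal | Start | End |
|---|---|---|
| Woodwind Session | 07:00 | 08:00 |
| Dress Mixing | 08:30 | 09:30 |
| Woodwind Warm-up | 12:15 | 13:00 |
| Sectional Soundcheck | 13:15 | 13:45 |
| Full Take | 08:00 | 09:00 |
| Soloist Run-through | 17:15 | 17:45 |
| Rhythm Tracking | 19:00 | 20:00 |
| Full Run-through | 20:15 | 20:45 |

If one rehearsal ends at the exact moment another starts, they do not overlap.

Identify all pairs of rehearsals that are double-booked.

Dress Mixing & Full Take

Sorted by start: Woodwind Session, Full Take, Dress Mixing, Woodwind Warm-up, Sectional Soundcheck, Soloist Run-through, Rhythm Tracking, Full Run-through.
Full Take starts exactly when Woodwind Session ends (back-to-back, no overlap); Woodwind Session is clear from here.
Dress Mixing starts before Full Take ends → Full Take and Dress Mixing overlap.
Woodwind Warm-up starts after Full Take ends; Full Take is clear from here.
Woodwind Warm-up starts after Dress Mixing ends; Dress Mixing is clear from here.
Sectional Soundcheck starts after Woodwind Warm-up ends; Woodwind Warm-up is clear from here.
Soloist Run-through starts after Sectional Soundcheck ends; Sectional Soundcheck is clear from here.
Rhythm Tracking starts after Soloist Run-through ends; Soloist Run-through is clear from here.
Full Run-through starts after Rhythm Tracking ends.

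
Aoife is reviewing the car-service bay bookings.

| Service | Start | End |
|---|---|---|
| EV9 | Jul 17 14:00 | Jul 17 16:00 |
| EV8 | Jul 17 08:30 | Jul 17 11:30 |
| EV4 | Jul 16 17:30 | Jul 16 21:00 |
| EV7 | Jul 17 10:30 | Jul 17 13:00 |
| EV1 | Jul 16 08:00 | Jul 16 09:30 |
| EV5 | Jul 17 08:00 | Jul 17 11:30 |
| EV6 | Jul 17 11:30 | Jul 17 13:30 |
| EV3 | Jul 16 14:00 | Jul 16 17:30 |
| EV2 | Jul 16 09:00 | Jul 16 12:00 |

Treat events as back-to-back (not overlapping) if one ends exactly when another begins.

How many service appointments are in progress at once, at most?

Sort all start/end points and keep a running count:
Jul 16 08:00 start EV1 → 1
Jul 16 09:00 start EV2 → 2
Jul 16 09:30 end EV1 → 1
Jul 16 12:00 end EV2 → 0
Jul 16 14:00 start EV3 → 1
Jul 16 17:30 end EV3 → 0
Jul 16 17:30 start EV4 → 1
Jul 16 21:00 end EV4 → 0
Jul 17 08:00 start EV5 → 1
Jul 17 08:30 start EV8 → 2
Jul 17 10:30 start EV7 → 3
Jul 17 11:30 end EV5 → 2
Jul 17 11:30 end EV8 → 1
Jul 17 11:30 start EV6 → 2
Jul 17 13:00 end EV7 → 1
Jul 17 13:30 end EV6 → 0
Jul 17 14:00 start EV9 → 1
Jul 17 16:00 end EV9 → 0
Peak is 3, at Jul 17 10:30 (EV5, EV7, EV8).

3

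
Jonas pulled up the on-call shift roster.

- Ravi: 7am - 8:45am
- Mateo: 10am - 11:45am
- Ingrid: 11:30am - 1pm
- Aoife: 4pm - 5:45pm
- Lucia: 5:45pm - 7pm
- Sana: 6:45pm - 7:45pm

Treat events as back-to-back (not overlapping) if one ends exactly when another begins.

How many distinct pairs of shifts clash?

Check each pair: they overlap iff neither finishes before the other starts.
Sorted by start: Ravi, Mateo, Ingrid, Aoife, Lucia, Sana.
Mateo starts after Ravi ends, so Ravi has no further overlaps.
Ingrid starts before Mateo ends → Mateo and Ingrid overlap.
Aoife starts after Mateo ends, so Mateo has no further overlaps.
Aoife starts after Ingrid ends, so Ingrid has no further overlaps.
Lucia starts exactly when Aoife ends (back-to-back, no overlap), so Aoife has no further overlaps.
Sana starts before Lucia ends → Lucia and Sana overlap.
Overlapping pairs: Ingrid & Mateo, Lucia & Sana — 2 in total.

2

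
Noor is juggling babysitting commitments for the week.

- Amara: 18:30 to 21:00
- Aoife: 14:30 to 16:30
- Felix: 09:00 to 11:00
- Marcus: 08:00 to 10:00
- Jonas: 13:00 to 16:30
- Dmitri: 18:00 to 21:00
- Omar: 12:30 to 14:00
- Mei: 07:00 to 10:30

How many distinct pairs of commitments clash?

6

Check each pair: they overlap iff neither finishes before the other starts.
Sorted by start: Mei, Marcus, Felix, Omar, Jonas, Aoife, Dmitri, Amara.
Marcus starts before Mei ends → Mei and Marcus overlap.
Felix starts before Mei ends → Mei and Felix overlap.
Omar starts after Mei ends; Mei is clear from here.
Felix starts before Marcus ends → Marcus and Felix overlap.
Omar starts after Marcus ends; Marcus is clear from here.
Omar starts after Felix ends; Felix is clear from here.
Jonas starts before Omar ends → Omar and Jonas overlap.
Aoife starts after Omar ends; Omar is clear from here.
Aoife starts before Jonas ends → Jonas and Aoife overlap.
Dmitri starts after Jonas ends; Jonas is clear from here.
Dmitri starts after Aoife ends; Aoife is clear from here.
Amara starts before Dmitri ends → Dmitri and Amara overlap.
Overlapping pairs: Amara & Dmitri, Aoife & Jonas, Felix & Marcus, Felix & Mei, Jonas & Omar, Marcus & Mei — 6 in total.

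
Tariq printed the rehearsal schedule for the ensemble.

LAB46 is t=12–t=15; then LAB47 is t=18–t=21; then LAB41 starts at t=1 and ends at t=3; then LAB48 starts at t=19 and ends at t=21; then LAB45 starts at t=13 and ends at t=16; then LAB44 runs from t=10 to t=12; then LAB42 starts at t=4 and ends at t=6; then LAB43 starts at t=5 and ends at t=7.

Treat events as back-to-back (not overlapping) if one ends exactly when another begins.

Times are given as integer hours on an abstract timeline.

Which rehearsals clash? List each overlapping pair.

Sorted by start: LAB41, LAB42, LAB43, LAB44, LAB46, LAB45, LAB47, LAB48.
LAB42 starts after LAB41 ends, so LAB41 has no further overlaps.
LAB43 starts before LAB42 ends → LAB42 and LAB43 overlap.
LAB44 starts after LAB42 ends, so LAB42 has no further overlaps.
LAB44 starts after LAB43 ends, so LAB43 has no further overlaps.
LAB46 starts exactly when LAB44 ends (back-to-back, no overlap), so LAB44 has no further overlaps.
LAB45 starts before LAB46 ends → LAB46 and LAB45 overlap.
LAB47 starts after LAB46 ends, so LAB46 has no further overlaps.
LAB47 starts after LAB45 ends, so LAB45 has no further overlaps.
LAB48 starts before LAB47 ends → LAB47 and LAB48 overlap.

LAB42 & LAB43, LAB45 & LAB46, LAB47 & LAB48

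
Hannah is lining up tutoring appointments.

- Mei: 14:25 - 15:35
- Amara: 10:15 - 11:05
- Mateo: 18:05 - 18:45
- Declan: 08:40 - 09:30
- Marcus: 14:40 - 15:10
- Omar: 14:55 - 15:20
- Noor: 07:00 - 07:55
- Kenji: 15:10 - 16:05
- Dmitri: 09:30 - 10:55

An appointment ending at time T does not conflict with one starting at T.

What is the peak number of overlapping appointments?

3

Sweep the timeline, counting +1 at each start and −1 at each end (ends before starts at a tie):
07:00 start Noor → 1
07:55 end Noor → 0
08:40 start Declan → 1
09:30 end Declan → 0
09:30 start Dmitri → 1
10:15 start Amara → 2
10:55 end Dmitri → 1
11:05 end Amara → 0
14:25 start Mei → 1
14:40 start Marcus → 2
14:55 start Omar → 3
15:10 end Marcus → 2
15:10 start Kenji → 3
15:20 end Omar → 2
15:35 end Mei → 1
16:05 end Kenji → 0
18:05 start Mateo → 1
18:45 end Mateo → 0
Peak is 3, at 14:55 (Marcus, Mei, Omar).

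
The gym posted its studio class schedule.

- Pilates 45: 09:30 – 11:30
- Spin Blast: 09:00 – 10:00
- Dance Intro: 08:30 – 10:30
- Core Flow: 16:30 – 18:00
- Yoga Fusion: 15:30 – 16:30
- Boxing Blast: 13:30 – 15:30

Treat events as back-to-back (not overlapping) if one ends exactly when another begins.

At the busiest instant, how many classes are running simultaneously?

Sort all start/end points and keep a running count:
08:30 start Dance Intro → 1
09:00 start Spin Blast → 2
09:30 start Pilates 45 → 3
10:00 end Spin Blast → 2
10:30 end Dance Intro → 1
11:30 end Pilates 45 → 0
13:30 start Boxing Blast → 1
15:30 end Boxing Blast → 0
15:30 start Yoga Fusion → 1
16:30 end Yoga Fusion → 0
16:30 start Core Flow → 1
18:00 end Core Flow → 0
Peak is 3, at 09:30 (Dance Intro, Pilates 45, Spin Blast).

3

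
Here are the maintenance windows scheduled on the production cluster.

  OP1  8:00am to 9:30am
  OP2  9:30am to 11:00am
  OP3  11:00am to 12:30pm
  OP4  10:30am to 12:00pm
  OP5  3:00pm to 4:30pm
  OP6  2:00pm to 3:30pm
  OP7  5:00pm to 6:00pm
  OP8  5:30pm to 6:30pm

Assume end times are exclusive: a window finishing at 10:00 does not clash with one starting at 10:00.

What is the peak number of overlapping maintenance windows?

Sweep the timeline, counting +1 at each start and −1 at each end (ends before starts at a tie):
8:00am start OP1 → 1
9:30am end OP1 → 0
9:30am start OP2 → 1
10:30am start OP4 → 2
11:00am end OP2 → 1
11:00am start OP3 → 2
12:00pm end OP4 → 1
12:30pm end OP3 → 0
2:00pm start OP6 → 1
3:00pm start OP5 → 2
3:30pm end OP6 → 1
4:30pm end OP5 → 0
5:00pm start OP7 → 1
5:30pm start OP8 → 2
6:00pm end OP7 → 1
6:30pm end OP8 → 0
Peak is 2, at 10:30am (OP2, OP4).

2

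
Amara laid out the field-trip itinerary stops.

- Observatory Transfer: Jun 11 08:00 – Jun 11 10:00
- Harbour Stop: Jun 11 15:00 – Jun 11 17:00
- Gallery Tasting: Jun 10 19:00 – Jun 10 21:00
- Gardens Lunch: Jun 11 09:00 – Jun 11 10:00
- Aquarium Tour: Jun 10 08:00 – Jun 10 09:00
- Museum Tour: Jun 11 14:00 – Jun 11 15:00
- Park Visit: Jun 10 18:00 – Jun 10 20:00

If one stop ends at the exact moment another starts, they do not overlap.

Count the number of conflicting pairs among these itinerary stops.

2

Check each pair: they overlap iff neither finishes before the other starts.
Sorted by start: Aquarium Tour, Park Visit, Gallery Tasting, Observatory Transfer, Gardens Lunch, Museum Tour, Harbour Stop.
Park Visit starts after Aquarium Tour ends; Aquarium Tour is clear from here.
Gallery Tasting starts before Park Visit ends → Park Visit and Gallery Tasting overlap.
Observatory Transfer starts after Park Visit ends; Park Visit is clear from here.
Observatory Transfer starts after Gallery Tasting ends; Gallery Tasting is clear from here.
Gardens Lunch starts before Observatory Transfer ends → Observatory Transfer and Gardens Lunch overlap.
Museum Tour starts after Observatory Transfer ends; Observatory Transfer is clear from here.
Museum Tour starts after Gardens Lunch ends; Gardens Lunch is clear from here.
Harbour Stop starts exactly when Museum Tour ends (back-to-back, no overlap).
Overlapping pairs: Gallery Tasting & Park Visit, Gardens Lunch & Observatory Transfer — 2 in total.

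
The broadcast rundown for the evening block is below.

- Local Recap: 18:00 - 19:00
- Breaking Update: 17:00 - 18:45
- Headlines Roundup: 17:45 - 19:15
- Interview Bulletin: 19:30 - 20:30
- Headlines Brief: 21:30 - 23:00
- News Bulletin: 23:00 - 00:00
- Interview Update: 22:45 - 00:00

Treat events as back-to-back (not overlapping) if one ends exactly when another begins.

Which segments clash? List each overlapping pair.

Sorted by start: Breaking Update, Headlines Roundup, Local Recap, Interview Bulletin, Headlines Brief, Interview Update, News Bulletin.
Headlines Roundup starts before Breaking Update ends → Breaking Update and Headlines Roundup overlap.
Local Recap starts before Breaking Update ends → Breaking Update and Local Recap overlap.
Interview Bulletin starts after Breaking Update ends, so Breaking Update has no further overlaps.
Local Recap starts before Headlines Roundup ends → Headlines Roundup and Local Recap overlap.
Interview Bulletin starts after Headlines Roundup ends, so Headlines Roundup has no further overlaps.
Interview Bulletin starts after Local Recap ends, so Local Recap has no further overlaps.
Headlines Brief starts after Interview Bulletin ends, so Interview Bulletin has no further overlaps.
Interview Update starts before Headlines Brief ends → Headlines Brief and Interview Update overlap.
News Bulletin starts exactly when Headlines Brief ends (back-to-back, no overlap).
News Bulletin starts before Interview Update ends → Interview Update and News Bulletin overlap.

Breaking Update & Headlines Roundup, Breaking Update & Local Recap, Headlines Brief & Interview Update, Headlines Roundup & Local Recap, Interview Update & News Bulletin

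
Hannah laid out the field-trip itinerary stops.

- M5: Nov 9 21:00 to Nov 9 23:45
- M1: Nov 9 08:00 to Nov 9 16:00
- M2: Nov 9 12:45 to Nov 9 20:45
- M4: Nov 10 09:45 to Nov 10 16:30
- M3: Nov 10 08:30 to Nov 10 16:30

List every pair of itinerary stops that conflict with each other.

M1 & M2, M3 & M4

Check each pair: they overlap iff neither finishes before the other starts.
Sorted by start: M1, M2, M5, M3, M4.
M2 starts before M1 ends → M1 and M2 overlap.
M5 starts after M1 ends; M1 is clear from here.
M5 starts after M2 ends; M2 is clear from here.
M3 starts after M5 ends; M5 is clear from here.
M4 starts before M3 ends → M3 and M4 overlap.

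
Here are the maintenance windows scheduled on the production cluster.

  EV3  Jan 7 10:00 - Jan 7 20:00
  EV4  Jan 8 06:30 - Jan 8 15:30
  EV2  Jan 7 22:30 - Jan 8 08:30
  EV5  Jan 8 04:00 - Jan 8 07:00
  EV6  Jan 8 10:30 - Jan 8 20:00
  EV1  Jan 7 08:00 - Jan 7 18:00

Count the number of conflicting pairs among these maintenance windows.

5

Two intervals overlap when each starts before the other ends.
Sorted by start: EV1, EV3, EV2, EV5, EV4, EV6.
EV3 starts before EV1 ends → EV1 and EV3 overlap.
EV2 starts after EV1 ends, so nothing later overlaps EV1 either.
EV2 starts after EV3 ends, so nothing later overlaps EV3 either.
EV5 starts before EV2 ends → EV2 and EV5 overlap.
EV4 starts before EV2 ends → EV2 and EV4 overlap.
EV6 starts after EV2 ends.
EV4 starts before EV5 ends → EV5 and EV4 overlap.
EV6 starts after EV5 ends.
EV6 starts before EV4 ends → EV4 and EV6 overlap.
Overlapping pairs: EV1 & EV3, EV2 & EV4, EV2 & EV5, EV4 & EV5, EV4 & EV6 — 5 in total.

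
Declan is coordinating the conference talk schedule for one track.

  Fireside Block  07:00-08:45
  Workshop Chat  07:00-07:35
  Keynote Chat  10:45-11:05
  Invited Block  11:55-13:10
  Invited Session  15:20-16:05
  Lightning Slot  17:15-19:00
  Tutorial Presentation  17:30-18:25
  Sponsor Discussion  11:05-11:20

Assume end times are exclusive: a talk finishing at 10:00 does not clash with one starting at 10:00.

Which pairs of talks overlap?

Two intervals overlap when each starts before the other ends.
Sorted by start: Fireside Block, Workshop Chat, Keynote Chat, Sponsor Discussion, Invited Block, Invited Session, Lightning Slot, Tutorial Presentation.
Workshop Chat starts before Fireside Block ends → Fireside Block and Workshop Chat overlap.
Keynote Chat starts after Fireside Block ends, so Fireside Block has no further overlaps.
Keynote Chat starts after Workshop Chat ends, so Workshop Chat has no further overlaps.
Sponsor Discussion starts exactly when Keynote Chat ends (back-to-back, no overlap), so Keynote Chat has no further overlaps.
Invited Block starts after Sponsor Discussion ends, so Sponsor Discussion has no further overlaps.
Invited Session starts after Invited Block ends, so Invited Block has no further overlaps.
Lightning Slot starts after Invited Session ends, so Invited Session has no further overlaps.
Tutorial Presentation starts before Lightning Slot ends → Lightning Slot and Tutorial Presentation overlap.

Fireside Block & Workshop Chat, Lightning Slot & Tutorial Presentation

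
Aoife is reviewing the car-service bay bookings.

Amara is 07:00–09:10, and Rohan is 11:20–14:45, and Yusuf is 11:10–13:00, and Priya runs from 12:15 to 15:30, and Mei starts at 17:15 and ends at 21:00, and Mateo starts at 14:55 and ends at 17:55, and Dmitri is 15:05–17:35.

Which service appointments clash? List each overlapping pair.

Sorted by start: Amara, Yusuf, Rohan, Priya, Mateo, Dmitri, Mei.
Yusuf starts after Amara ends — done with Amara.
Rohan starts before Yusuf ends → Yusuf and Rohan overlap.
Priya starts before Yusuf ends → Yusuf and Priya overlap.
Mateo starts after Yusuf ends — done with Yusuf.
Priya starts before Rohan ends → Rohan and Priya overlap.
Mateo starts after Rohan ends — done with Rohan.
Mateo starts before Priya ends → Priya and Mateo overlap.
Dmitri starts before Priya ends → Priya and Dmitri overlap.
Mei starts after Priya ends.
Dmitri starts before Mateo ends → Mateo and Dmitri overlap.
Mei starts before Mateo ends → Mateo and Mei overlap.
Mei starts before Dmitri ends → Dmitri and Mei overlap.

Dmitri & Mateo, Dmitri & Mei, Dmitri & Priya, Mateo & Mei, Mateo & Priya, Priya & Rohan, Priya & Yusuf, Rohan & Yusuf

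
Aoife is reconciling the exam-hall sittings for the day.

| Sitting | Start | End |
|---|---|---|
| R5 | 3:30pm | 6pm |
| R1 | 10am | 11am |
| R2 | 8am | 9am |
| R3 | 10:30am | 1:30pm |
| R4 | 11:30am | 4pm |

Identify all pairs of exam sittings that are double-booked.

R1 & R3, R3 & R4, R4 & R5

Sorted by start: R2, R1, R3, R4, R5.
R1 starts after R2 ends; R2 is clear from here.
R3 starts before R1 ends → R1 and R3 overlap.
R4 starts after R1 ends; R1 is clear from here.
R4 starts before R3 ends → R3 and R4 overlap.
R5 starts after R3 ends.
R5 starts before R4 ends → R4 and R5 overlap.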